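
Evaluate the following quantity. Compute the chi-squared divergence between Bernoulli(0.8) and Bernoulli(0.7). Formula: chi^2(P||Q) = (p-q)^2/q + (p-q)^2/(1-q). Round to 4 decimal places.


Chi-squared divergence between Bernoulli distributions:
chi^2 = (p-q)^2/q + (p-q)^2/(1-q).
p = 0.8, q = 0.7, p-q = 0.1.
(p-q)^2 = 0.01.
term1 = 0.01/0.7 = 0.014286.
term2 = 0.01/0.3 = 0.033333.
chi^2 = 0.014286 + 0.033333 = 0.0476

0.0476


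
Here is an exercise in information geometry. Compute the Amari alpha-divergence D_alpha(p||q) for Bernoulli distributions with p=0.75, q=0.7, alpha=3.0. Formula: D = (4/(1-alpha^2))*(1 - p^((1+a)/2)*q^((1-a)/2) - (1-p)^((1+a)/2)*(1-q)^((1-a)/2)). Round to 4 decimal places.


Amari alpha-divergence:
D = (4/(1-alpha^2))*(1 - p^((1+a)/2)*q^((1-a)/2) - (1-p)^((1+a)/2)*(1-q)^((1-a)/2)).
alpha = 3.0, p = 0.75, q = 0.7.
e1 = (1+alpha)/2 = 2.0, e2 = (1-alpha)/2 = -1.0.
t1 = p^e1 * q^e2 = 0.75^2.0 * 0.7^-1.0 = 0.803571.
t2 = (1-p)^e1 * (1-q)^e2 = 0.25^2.0 * 0.3^-1.0 = 0.208333.
4/(1-alpha^2) = -0.5.
D = -0.5*(1 - 0.803571 - 0.208333) = 0.0060

0.0060


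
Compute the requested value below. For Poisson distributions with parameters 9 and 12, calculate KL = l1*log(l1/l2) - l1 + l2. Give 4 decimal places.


KL divergence for Poisson:
KL = l1*log(l1/l2) - l1 + l2.
l1 = 9, l2 = 12.
log(9/12) = -0.287682.
l1*log(l1/l2) = 9 * -0.287682 = -2.589139.
KL = -2.589139 - 9 + 12 = 0.4109

0.4109


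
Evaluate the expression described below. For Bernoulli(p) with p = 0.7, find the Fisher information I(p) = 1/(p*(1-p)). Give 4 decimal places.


For Bernoulli(p), Fisher information is I(p) = 1/(p*(1-p)).
p = 0.7, 1-p = 0.3.
p*(1-p) = 0.21.
I(p) = 1/0.21 = 4.7619

4.7619


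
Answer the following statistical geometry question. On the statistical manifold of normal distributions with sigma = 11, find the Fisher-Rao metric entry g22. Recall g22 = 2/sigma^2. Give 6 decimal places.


For the 2-parameter normal family, the Fisher metric has:
  g11 = 1/sigma^2, g22 = 2/sigma^2.
sigma = 11, sigma^2 = 121.
g22 = 0.016529

0.016529


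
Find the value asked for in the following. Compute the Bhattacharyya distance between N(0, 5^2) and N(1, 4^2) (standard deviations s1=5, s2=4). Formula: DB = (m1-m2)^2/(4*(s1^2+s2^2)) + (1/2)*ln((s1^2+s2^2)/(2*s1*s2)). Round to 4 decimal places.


Bhattacharyya distance between two Gaussians:
DB = (m1-m2)^2/(4*(s1^2+s2^2)) + (1/2)*ln((s1^2+s2^2)/(2*s1*s2)).
(m1-m2)^2 = (-1)^2 = 1.
s1^2+s2^2 = 25 + 16 = 41.
term1 = 1/164 = 0.006098.
term2 = 0.5*ln(41/40.0) = 0.012346.
DB = 0.006098 + 0.012346 = 0.0184

0.0184


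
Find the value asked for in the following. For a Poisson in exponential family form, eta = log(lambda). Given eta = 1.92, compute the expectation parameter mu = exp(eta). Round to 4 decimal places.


Expectation parameter for Poisson exponential family:
mu = exp(eta).
eta = 1.92.
mu = exp(1.92) = 6.8210

6.8210


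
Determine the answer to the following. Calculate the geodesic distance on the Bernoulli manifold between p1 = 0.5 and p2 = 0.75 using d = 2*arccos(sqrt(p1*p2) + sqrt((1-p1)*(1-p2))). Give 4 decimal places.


Geodesic distance on Bernoulli manifold:
d(p1,p2) = 2*arccos(sqrt(p1*p2) + sqrt((1-p1)*(1-p2))).
sqrt(p1*p2) = sqrt(0.5*0.75) = 0.612372.
sqrt((1-p1)*(1-p2)) = sqrt(0.5*0.25) = 0.353553.
arg = 0.612372 + 0.353553 = 0.965926.
d = 2*arccos(0.965926) = 0.5236

0.5236


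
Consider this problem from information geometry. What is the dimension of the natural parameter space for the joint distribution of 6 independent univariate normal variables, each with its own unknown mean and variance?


Exponential family dimension calculation:
Each univariate normal has two natural parameters (mu/sigma^2 and -1/(2 sigma^2)).
With 6 independent components, dim = 2 * 6 = 12.

12


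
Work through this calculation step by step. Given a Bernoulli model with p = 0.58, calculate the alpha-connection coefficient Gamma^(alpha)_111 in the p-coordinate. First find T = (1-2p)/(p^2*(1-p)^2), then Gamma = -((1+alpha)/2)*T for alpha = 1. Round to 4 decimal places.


Skewness (Amari-Chentsov) tensor: T = (1-2p)/(p^2*(1-p)^2).
p = 0.58, 1-2p = -0.16, p^2 = 0.3364, (1-p)^2 = 0.1764.
T = -0.16/(0.3364 * 0.1764) = -2.696283.
In the p-coordinate, Gamma^(alpha) = Gamma^(0) - (alpha/2)*T with Gamma^(0) = (1/2)*g'(p) = -T/2,
so Gamma^(alpha) = -((1+alpha)/2)*T.
alpha = 1, -(1+alpha)/2 = -1.0.
Gamma = -1.0 * -2.696283 = 2.6963

2.6963


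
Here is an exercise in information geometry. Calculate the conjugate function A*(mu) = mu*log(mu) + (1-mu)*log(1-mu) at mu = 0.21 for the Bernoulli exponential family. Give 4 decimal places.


Legendre transform for Bernoulli:
A*(mu) = mu*log(mu) + (1-mu)*log(1-mu).
mu = 0.21, 1-mu = 0.79.
mu*log(mu) = 0.21*log(0.21) = -0.327736.
(1-mu)*log(1-mu) = 0.79*log(0.79) = -0.186221.
A* = -0.327736 + -0.186221 = -0.5140

-0.5140


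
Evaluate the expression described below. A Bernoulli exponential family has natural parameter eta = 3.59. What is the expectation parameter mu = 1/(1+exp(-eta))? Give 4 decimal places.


Dual coordinate (expectation parameter) for Bernoulli:
mu = 1/(1+exp(-eta)).
eta = 3.59.
exp(-eta) = exp(-3.59) = 0.027598.
mu = 1/(1+0.027598) = 0.9731

0.9731


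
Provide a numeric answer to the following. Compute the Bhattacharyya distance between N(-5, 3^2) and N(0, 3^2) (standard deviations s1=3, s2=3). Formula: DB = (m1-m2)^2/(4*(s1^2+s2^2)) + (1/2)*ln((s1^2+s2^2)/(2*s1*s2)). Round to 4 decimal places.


Bhattacharyya distance between two Gaussians:
DB = (m1-m2)^2/(4*(s1^2+s2^2)) + (1/2)*ln((s1^2+s2^2)/(2*s1*s2)).
(m1-m2)^2 = (-5)^2 = 25.
s1^2+s2^2 = 9 + 9 = 18.
term1 = 25/72 = 0.347222.
term2 = 0.5*ln(18/18.0) = 0.0.
DB = 0.347222 + 0.0 = 0.3472

0.3472


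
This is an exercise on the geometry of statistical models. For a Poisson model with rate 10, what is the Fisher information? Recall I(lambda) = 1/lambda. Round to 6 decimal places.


Fisher information for Poisson: I(lambda) = 1/lambda.
lambda = 10.
I(lambda) = 1/10 = 0.100000

0.100000


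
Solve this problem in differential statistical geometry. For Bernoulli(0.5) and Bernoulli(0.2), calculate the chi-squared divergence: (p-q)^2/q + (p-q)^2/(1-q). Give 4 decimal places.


Chi-squared divergence between Bernoulli distributions:
chi^2 = (p-q)^2/q + (p-q)^2/(1-q).
p = 0.5, q = 0.2, p-q = 0.3.
(p-q)^2 = 0.09.
term1 = 0.09/0.2 = 0.45.
term2 = 0.09/0.8 = 0.1125.
chi^2 = 0.45 + 0.1125 = 0.5625

0.5625


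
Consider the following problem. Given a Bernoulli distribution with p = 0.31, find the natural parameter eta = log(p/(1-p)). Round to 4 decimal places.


Natural parameter for Bernoulli: eta = log(p/(1-p)).
p = 0.31, 1-p = 0.69.
p/(1-p) = 0.449275.
eta = log(0.449275) = -0.8001

-0.8001


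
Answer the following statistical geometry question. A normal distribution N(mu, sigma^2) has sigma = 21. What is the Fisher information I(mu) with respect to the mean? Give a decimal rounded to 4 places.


The Fisher information for the mean of a normal distribution is I(mu) = 1/sigma^2.
sigma = 21, so sigma^2 = 441.
I(mu) = 1/441 = 0.0023

0.0023


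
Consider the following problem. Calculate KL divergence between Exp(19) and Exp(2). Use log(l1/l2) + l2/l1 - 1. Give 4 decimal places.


KL divergence for exponential family:
KL = log(l1/l2) + l2/l1 - 1.
log(19/2) = 2.251292.
2/19 = 0.105263.
KL = 2.251292 + 0.105263 - 1 = 1.3566

1.3566


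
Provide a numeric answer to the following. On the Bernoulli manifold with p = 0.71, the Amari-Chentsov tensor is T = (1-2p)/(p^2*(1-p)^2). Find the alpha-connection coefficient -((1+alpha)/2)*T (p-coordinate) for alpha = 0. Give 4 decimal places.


Skewness (Amari-Chentsov) tensor: T = (1-2p)/(p^2*(1-p)^2).
p = 0.71, 1-2p = -0.42, p^2 = 0.5041, (1-p)^2 = 0.0841.
T = -0.42/(0.5041 * 0.0841) = -9.906873.
In the p-coordinate, Gamma^(alpha) = Gamma^(0) - (alpha/2)*T with Gamma^(0) = (1/2)*g'(p) = -T/2,
so Gamma^(alpha) = -((1+alpha)/2)*T.
alpha = 0, -(1+alpha)/2 = -0.5.
Gamma = -0.5 * -9.906873 = 4.9534

4.9534


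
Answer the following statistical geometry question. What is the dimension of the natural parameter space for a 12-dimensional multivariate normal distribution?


Exponential family dimension calculation:
For 12-dim MVN: mean has 12 params, covariance has 12*13/2 = 78 unique entries.
Total dim = 12 + 78 = 90.

90


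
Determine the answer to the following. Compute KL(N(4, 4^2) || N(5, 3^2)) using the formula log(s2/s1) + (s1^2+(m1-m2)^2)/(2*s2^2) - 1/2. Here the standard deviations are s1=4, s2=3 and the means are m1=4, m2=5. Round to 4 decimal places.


KL divergence between normal distributions:
KL = log(s2/s1) + (s1^2 + (m1-m2)^2)/(2*s2^2) - 1/2.
log(3/4) = -0.287682.
(4^2 + (4-5)^2)/(2*3^2) = (16 + 1)/18 = 0.944444.
KL = -0.287682 + 0.944444 - 0.5 = 0.1568

0.1568


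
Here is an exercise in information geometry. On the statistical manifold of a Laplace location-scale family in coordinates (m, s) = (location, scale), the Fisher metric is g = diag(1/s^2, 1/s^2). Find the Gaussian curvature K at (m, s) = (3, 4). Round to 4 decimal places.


The metric has the form g = (A dm^2 + B ds^2)/s^2 with A = 1, B = 1.
Substitute u = sqrt(A/B)*m: g = B*(du^2 + ds^2)/s^2, i.e. B times the
Poincare upper half-plane metric, which has constant Gaussian curvature -1.
Scaling a 2D metric by a constant c divides the Gaussian curvature by c,
so K = -1/B = -1/(1) = -1.0000 everywhere (the point (m, s) = (3, 4) is irrelevant:
the curvature is constant).
The requested Gaussian curvature is K = -1.0000.

-1.0000


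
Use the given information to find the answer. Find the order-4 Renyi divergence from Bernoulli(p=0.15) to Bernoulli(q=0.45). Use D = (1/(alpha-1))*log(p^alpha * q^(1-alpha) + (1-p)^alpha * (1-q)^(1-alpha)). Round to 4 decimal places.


Renyi divergence of order alpha between Bernoulli distributions:
D = (1/(alpha-1))*log(p^alpha * q^(1-alpha) + (1-p)^alpha * (1-q)^(1-alpha)).
alpha = 4, p = 0.15, q = 0.45.
p^alpha * q^(1-alpha) = 0.15^4 * 0.45^-3 = 0.005556.
(1-p)^alpha * (1-q)^(1-alpha) = 0.85^4 * 0.55^-3 = 3.137528.
sum = 0.005556 + 3.137528 = 3.143084.
D = (1/3)*log(3.143084) = 0.3817

0.3817


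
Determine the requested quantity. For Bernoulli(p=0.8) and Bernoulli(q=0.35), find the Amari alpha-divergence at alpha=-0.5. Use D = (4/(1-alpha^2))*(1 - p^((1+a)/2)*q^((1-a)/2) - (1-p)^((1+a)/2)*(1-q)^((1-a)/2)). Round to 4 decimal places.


Amari alpha-divergence:
D = (4/(1-alpha^2))*(1 - p^((1+a)/2)*q^((1-a)/2) - (1-p)^((1+a)/2)*(1-q)^((1-a)/2)).
alpha = -0.5, p = 0.8, q = 0.35.
e1 = (1+alpha)/2 = 0.25, e2 = (1-alpha)/2 = 0.75.
t1 = p^e1 * q^e2 = 0.8^0.25 * 0.35^0.75 = 0.430352.
t2 = (1-p)^e1 * (1-q)^e2 = 0.2^0.25 * 0.65^0.75 = 0.484108.
4/(1-alpha^2) = 5.333333.
D = 5.333333*(1 - 0.430352 - 0.484108) = 0.4562

0.4562


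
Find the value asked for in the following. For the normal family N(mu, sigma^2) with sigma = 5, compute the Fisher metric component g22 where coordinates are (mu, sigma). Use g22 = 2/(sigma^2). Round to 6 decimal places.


For the 2-parameter normal family, the Fisher metric has:
  g11 = 1/sigma^2, g22 = 2/sigma^2.
sigma = 5, sigma^2 = 25.
g22 = 0.080000

0.080000


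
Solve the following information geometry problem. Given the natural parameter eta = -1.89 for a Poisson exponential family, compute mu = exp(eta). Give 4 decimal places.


Expectation parameter for Poisson exponential family:
mu = exp(eta).
eta = -1.89.
mu = exp(-1.89) = 0.1511

0.1511


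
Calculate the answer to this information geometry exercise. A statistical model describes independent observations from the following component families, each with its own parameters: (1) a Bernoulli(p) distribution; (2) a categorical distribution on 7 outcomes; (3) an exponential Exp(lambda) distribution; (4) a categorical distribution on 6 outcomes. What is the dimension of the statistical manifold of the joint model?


The dimension of a statistical manifold equals the number of free
(independent) real parameters of the model. For a product of independent
blocks the parameter counts add.
- Bernoulli (p): 1.
- categorical on 7 outcomes (probabilities sum to 1): 7-1 = 6.
- exponential (lambda): 1.
- categorical on 6 outcomes (probabilities sum to 1): 6-1 = 5.
Total = 1 + 6 + 1 + 5 = 13.
Dimension = 13

13


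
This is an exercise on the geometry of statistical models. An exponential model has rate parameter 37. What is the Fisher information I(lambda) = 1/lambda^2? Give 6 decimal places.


Fisher information for exponential: I(lambda) = 1/lambda^2.
lambda = 37, lambda^2 = 1369.
I = 1/1369 = 0.000730

0.000730


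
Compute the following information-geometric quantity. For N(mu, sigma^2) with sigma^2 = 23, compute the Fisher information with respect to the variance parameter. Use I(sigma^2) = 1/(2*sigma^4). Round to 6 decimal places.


Fisher information for variance: I(sigma^2) = 1/(2*sigma^4).
sigma^2 = 23, so sigma^4 = 529.
I = 1/(2*529) = 1/1058 = 0.000945

0.000945


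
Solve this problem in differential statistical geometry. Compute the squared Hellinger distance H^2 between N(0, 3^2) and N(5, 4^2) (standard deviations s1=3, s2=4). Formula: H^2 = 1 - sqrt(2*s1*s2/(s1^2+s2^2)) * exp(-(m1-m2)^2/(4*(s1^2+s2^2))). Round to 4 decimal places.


Squared Hellinger distance for Gaussians:
H^2 = 1 - sqrt(2*s1*s2/(s1^2+s2^2)) * exp(-(m1-m2)^2/(4*(s1^2+s2^2))).
s1^2 = 9, s2^2 = 16, s1^2+s2^2 = 25.
sqrt(2*3*4/(25)) = 0.979796.
(m1-m2)^2 = (-5)^2 = 25.
exp(-25/(4*25)) = exp(-0.25) = 0.778801.
H^2 = 1 - 0.979796*0.778801 = 0.2369

0.2369


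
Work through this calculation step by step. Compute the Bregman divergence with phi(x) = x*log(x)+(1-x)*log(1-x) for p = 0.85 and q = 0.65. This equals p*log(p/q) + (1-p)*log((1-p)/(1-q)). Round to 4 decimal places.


Bregman divergence with negative entropy generator:
D = p*log(p/q) + (1-p)*log((1-p)/(1-q)).
p = 0.85, q = 0.65.
p*log(p/q) = 0.85*log(0.85/0.65) = 0.228024.
(1-p)*log((1-p)/(1-q)) = 0.15*log(0.15/0.35) = -0.127095.
D = 0.228024 + -0.127095 = 0.1009

0.1009


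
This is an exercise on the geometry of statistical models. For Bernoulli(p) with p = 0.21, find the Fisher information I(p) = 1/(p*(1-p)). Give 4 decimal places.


For Bernoulli(p), Fisher information is I(p) = 1/(p*(1-p)).
p = 0.21, 1-p = 0.79.
p*(1-p) = 0.1659.
I(p) = 1/0.1659 = 6.0277

6.0277


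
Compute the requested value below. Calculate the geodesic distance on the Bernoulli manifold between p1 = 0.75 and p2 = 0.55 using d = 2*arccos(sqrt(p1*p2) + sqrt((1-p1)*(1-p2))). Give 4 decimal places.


Geodesic distance on Bernoulli manifold:
d(p1,p2) = 2*arccos(sqrt(p1*p2) + sqrt((1-p1)*(1-p2))).
sqrt(p1*p2) = sqrt(0.75*0.55) = 0.642262.
sqrt((1-p1)*(1-p2)) = sqrt(0.25*0.45) = 0.33541.
arg = 0.642262 + 0.33541 = 0.977672.
d = 2*arccos(0.977672) = 0.4234

0.4234


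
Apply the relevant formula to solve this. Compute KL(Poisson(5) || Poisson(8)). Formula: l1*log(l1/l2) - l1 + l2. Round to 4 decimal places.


KL divergence for Poisson:
KL = l1*log(l1/l2) - l1 + l2.
l1 = 5, l2 = 8.
log(5/8) = -0.470004.
l1*log(l1/l2) = 5 * -0.470004 = -2.350018.
KL = -2.350018 - 5 + 8 = 0.6500

0.6500


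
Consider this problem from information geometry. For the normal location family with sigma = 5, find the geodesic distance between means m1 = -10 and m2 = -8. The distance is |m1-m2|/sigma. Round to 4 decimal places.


On the fixed-variance normal subfamily, geodesic distance = |m1-m2|/sigma.
|-10 - -8| = 2.
sigma = 5.
d = 2/5 = 0.4000

0.4000


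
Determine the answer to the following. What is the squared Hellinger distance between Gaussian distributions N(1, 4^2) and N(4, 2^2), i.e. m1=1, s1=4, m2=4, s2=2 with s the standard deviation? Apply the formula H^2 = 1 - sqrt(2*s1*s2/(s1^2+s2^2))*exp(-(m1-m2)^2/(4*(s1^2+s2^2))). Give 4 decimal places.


Squared Hellinger distance for Gaussians:
H^2 = 1 - sqrt(2*s1*s2/(s1^2+s2^2)) * exp(-(m1-m2)^2/(4*(s1^2+s2^2))).
s1^2 = 16, s2^2 = 4, s1^2+s2^2 = 20.
sqrt(2*4*2/(20)) = 0.894427.
(m1-m2)^2 = (-3)^2 = 9.
exp(-9/(4*20)) = exp(-0.1125) = 0.893597.
H^2 = 1 - 0.894427*0.893597 = 0.2007

0.2007


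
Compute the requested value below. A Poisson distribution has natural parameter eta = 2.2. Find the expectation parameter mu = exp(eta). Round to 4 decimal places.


Expectation parameter for Poisson exponential family:
mu = exp(eta).
eta = 2.2.
mu = exp(2.2) = 9.0250

9.0250


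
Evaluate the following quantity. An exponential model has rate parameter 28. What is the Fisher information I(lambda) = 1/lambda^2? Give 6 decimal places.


Fisher information for exponential: I(lambda) = 1/lambda^2.
lambda = 28, lambda^2 = 784.
I = 1/784 = 0.001276

0.001276


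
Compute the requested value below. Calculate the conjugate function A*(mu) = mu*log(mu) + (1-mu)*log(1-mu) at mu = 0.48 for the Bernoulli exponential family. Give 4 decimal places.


Legendre transform for Bernoulli:
A*(mu) = mu*log(mu) + (1-mu)*log(1-mu).
mu = 0.48, 1-mu = 0.52.
mu*log(mu) = 0.48*log(0.48) = -0.352305.
(1-mu)*log(1-mu) = 0.52*log(0.52) = -0.340042.
A* = -0.352305 + -0.340042 = -0.6923

-0.6923


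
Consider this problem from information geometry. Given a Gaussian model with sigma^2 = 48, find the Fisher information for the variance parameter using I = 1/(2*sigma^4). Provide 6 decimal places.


Fisher information for variance: I(sigma^2) = 1/(2*sigma^4).
sigma^2 = 48, so sigma^4 = 2304.
I = 1/(2*2304) = 1/4608 = 0.000217

0.000217


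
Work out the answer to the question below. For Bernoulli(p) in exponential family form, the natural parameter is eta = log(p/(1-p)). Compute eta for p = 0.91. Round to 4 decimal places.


Natural parameter for Bernoulli: eta = log(p/(1-p)).
p = 0.91, 1-p = 0.09.
p/(1-p) = 10.111111.
eta = log(10.111111) = 2.3136

2.3136


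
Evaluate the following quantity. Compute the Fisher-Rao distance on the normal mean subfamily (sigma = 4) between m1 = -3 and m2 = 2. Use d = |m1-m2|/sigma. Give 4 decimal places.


On the fixed-variance normal subfamily, geodesic distance = |m1-m2|/sigma.
|-3 - 2| = 5.
sigma = 4.
d = 5/4 = 1.2500

1.2500


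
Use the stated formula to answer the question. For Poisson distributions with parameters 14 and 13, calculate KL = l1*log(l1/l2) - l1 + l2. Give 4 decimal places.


KL divergence for Poisson:
KL = l1*log(l1/l2) - l1 + l2.
l1 = 14, l2 = 13.
log(14/13) = 0.074108.
l1*log(l1/l2) = 14 * 0.074108 = 1.037512.
KL = 1.037512 - 14 + 13 = 0.0375

0.0375


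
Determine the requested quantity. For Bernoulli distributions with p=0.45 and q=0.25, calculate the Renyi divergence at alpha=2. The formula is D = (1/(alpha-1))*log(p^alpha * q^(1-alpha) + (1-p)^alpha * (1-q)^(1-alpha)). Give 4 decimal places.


Renyi divergence of order alpha between Bernoulli distributions:
D = (1/(alpha-1))*log(p^alpha * q^(1-alpha) + (1-p)^alpha * (1-q)^(1-alpha)).
alpha = 2, p = 0.45, q = 0.25.
p^alpha * q^(1-alpha) = 0.45^2 * 0.25^-1 = 0.81.
(1-p)^alpha * (1-q)^(1-alpha) = 0.55^2 * 0.75^-1 = 0.403333.
sum = 0.81 + 0.403333 = 1.213333.
D = (1/1)*log(1.213333) = 0.1934

0.1934


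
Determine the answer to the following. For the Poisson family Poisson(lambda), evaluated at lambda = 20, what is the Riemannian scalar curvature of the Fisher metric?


This family has a single free parameter, so its statistical manifold
is 1-dimensional. The Riemann curvature tensor of any 1-dimensional
Riemannian manifold vanishes identically, so R = 0.

0


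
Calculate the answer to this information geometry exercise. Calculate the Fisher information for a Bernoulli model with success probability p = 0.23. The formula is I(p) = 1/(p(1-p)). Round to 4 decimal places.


For Bernoulli(p), Fisher information is I(p) = 1/(p*(1-p)).
p = 0.23, 1-p = 0.77.
p*(1-p) = 0.1771.
I(p) = 1/0.1771 = 5.6465

5.6465


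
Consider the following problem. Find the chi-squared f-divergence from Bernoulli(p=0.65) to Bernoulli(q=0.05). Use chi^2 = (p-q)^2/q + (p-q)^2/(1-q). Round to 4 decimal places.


Chi-squared divergence between Bernoulli distributions:
chi^2 = (p-q)^2/q + (p-q)^2/(1-q).
p = 0.65, q = 0.05, p-q = 0.6.
(p-q)^2 = 0.36.
term1 = 0.36/0.05 = 7.2.
term2 = 0.36/0.95 = 0.378947.
chi^2 = 7.2 + 0.378947 = 7.5789

7.5789


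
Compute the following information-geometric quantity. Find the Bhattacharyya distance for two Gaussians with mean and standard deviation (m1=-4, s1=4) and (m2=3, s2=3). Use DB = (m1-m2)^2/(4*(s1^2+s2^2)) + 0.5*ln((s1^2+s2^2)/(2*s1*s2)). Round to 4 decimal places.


Bhattacharyya distance between two Gaussians:
DB = (m1-m2)^2/(4*(s1^2+s2^2)) + (1/2)*ln((s1^2+s2^2)/(2*s1*s2)).
(m1-m2)^2 = (-7)^2 = 49.
s1^2+s2^2 = 16 + 9 = 25.
term1 = 49/100 = 0.49.
term2 = 0.5*ln(25/24.0) = 0.020411.
DB = 0.49 + 0.020411 = 0.5104

0.5104


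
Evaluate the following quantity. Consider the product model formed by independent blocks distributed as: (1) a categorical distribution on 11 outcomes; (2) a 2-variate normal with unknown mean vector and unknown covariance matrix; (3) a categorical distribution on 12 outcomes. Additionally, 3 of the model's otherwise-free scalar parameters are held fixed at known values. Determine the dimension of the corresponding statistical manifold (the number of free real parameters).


The dimension of a statistical manifold equals the number of free
(independent) real parameters of the model. For a product of independent
blocks the parameter counts add.
- categorical on 11 outcomes (probabilities sum to 1): 11-1 = 10.
- 2-variate normal: 2 (mean) + 2*3/2 = 3 (symmetric covariance) = 5.
- categorical on 12 outcomes (probabilities sum to 1): 12-1 = 11.
Total = 10 + 5 + 11 = 26.
3 parameter(s) fixed at known values: 26 - 3 = 23.
Dimension = 23

23


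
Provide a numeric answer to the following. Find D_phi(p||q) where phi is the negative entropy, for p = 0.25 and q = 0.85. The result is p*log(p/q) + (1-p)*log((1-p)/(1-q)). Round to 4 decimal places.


Bregman divergence with negative entropy generator:
D = p*log(p/q) + (1-p)*log((1-p)/(1-q)).
p = 0.25, q = 0.85.
p*log(p/q) = 0.25*log(0.25/0.85) = -0.305944.
(1-p)*log((1-p)/(1-q)) = 0.75*log(0.75/0.15) = 1.207078.
D = -0.305944 + 1.207078 = 0.9011

0.9011


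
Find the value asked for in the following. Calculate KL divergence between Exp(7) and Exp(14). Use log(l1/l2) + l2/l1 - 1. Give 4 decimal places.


KL divergence for exponential family:
KL = log(l1/l2) + l2/l1 - 1.
log(7/14) = -0.693147.
14/7 = 2.0.
KL = -0.693147 + 2.0 - 1 = 0.3069

0.3069


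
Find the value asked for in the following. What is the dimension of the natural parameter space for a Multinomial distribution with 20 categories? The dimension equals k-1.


Exponential family dimension calculation:
For Multinomial with k=20 categories, dim = k-1 = 19.

19


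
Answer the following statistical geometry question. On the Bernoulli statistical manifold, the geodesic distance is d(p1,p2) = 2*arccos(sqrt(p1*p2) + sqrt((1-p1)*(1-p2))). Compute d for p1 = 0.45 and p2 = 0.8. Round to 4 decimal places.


Geodesic distance on Bernoulli manifold:
d(p1,p2) = 2*arccos(sqrt(p1*p2) + sqrt((1-p1)*(1-p2))).
sqrt(p1*p2) = sqrt(0.45*0.8) = 0.6.
sqrt((1-p1)*(1-p2)) = sqrt(0.55*0.2) = 0.331662.
arg = 0.6 + 0.331662 = 0.931662.
d = 2*arccos(0.931662) = 0.7437

0.7437


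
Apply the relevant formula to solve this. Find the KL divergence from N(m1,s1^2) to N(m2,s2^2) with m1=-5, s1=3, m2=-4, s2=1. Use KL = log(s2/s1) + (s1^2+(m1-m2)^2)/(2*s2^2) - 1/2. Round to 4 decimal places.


KL divergence between normal distributions:
KL = log(s2/s1) + (s1^2 + (m1-m2)^2)/(2*s2^2) - 1/2.
log(1/3) = -1.098612.
(3^2 + (-5--4)^2)/(2*1^2) = (9 + 1)/2 = 5.0.
KL = -1.098612 + 5.0 - 0.5 = 3.4014

3.4014


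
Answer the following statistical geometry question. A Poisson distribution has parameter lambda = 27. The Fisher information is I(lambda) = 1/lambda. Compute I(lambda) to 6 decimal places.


Fisher information for Poisson: I(lambda) = 1/lambda.
lambda = 27.
I(lambda) = 1/27 = 0.037037

0.037037


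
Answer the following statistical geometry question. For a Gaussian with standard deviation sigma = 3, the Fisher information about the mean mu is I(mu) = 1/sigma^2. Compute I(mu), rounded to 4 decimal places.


The Fisher information for the mean of a normal distribution is I(mu) = 1/sigma^2.
sigma = 3, so sigma^2 = 9.
I(mu) = 1/9 = 0.1111

0.1111


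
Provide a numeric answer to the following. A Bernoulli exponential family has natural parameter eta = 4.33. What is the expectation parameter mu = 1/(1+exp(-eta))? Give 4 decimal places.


Dual coordinate (expectation parameter) for Bernoulli:
mu = 1/(1+exp(-eta)).
eta = 4.33.
exp(-eta) = exp(-4.33) = 0.013168.
mu = 1/(1+0.013168) = 0.9870

0.9870


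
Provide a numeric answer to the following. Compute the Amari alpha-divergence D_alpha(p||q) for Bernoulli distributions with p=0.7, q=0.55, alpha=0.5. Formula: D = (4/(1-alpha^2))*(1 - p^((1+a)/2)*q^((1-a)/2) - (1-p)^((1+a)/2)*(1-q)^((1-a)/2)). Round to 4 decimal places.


Amari alpha-divergence:
D = (4/(1-alpha^2))*(1 - p^((1+a)/2)*q^((1-a)/2) - (1-p)^((1+a)/2)*(1-q)^((1-a)/2)).
alpha = 0.5, p = 0.7, q = 0.55.
e1 = (1+alpha)/2 = 0.75, e2 = (1-alpha)/2 = 0.25.
t1 = p^e1 * q^e2 = 0.7^0.75 * 0.55^0.25 = 0.659044.
t2 = (1-p)^e1 * (1-q)^e2 = 0.3^0.75 * 0.45^0.25 = 0.332005.
4/(1-alpha^2) = 5.333333.
D = 5.333333*(1 - 0.659044 - 0.332005) = 0.0477

0.0477


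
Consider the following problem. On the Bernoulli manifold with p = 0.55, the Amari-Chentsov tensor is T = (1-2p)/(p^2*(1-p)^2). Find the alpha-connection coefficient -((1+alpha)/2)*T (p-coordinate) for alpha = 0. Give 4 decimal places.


Skewness (Amari-Chentsov) tensor: T = (1-2p)/(p^2*(1-p)^2).
p = 0.55, 1-2p = -0.1, p^2 = 0.3025, (1-p)^2 = 0.2025.
T = -0.1/(0.3025 * 0.2025) = -1.632486.
In the p-coordinate, Gamma^(alpha) = Gamma^(0) - (alpha/2)*T with Gamma^(0) = (1/2)*g'(p) = -T/2,
so Gamma^(alpha) = -((1+alpha)/2)*T.
alpha = 0, -(1+alpha)/2 = -0.5.
Gamma = -0.5 * -1.632486 = 0.8162

0.8162


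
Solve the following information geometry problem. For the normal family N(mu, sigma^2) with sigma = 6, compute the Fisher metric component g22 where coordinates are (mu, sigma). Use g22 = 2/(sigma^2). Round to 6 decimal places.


For the 2-parameter normal family, the Fisher metric has:
  g11 = 1/sigma^2, g22 = 2/sigma^2.
sigma = 6, sigma^2 = 36.
g22 = 0.055556

0.055556


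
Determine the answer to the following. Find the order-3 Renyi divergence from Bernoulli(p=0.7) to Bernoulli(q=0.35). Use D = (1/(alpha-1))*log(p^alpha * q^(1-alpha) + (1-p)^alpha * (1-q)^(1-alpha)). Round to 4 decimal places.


Renyi divergence of order alpha between Bernoulli distributions:
D = (1/(alpha-1))*log(p^alpha * q^(1-alpha) + (1-p)^alpha * (1-q)^(1-alpha)).
alpha = 3, p = 0.7, q = 0.35.
p^alpha * q^(1-alpha) = 0.7^3 * 0.35^-2 = 2.8.
(1-p)^alpha * (1-q)^(1-alpha) = 0.3^3 * 0.65^-2 = 0.063905.
sum = 2.8 + 0.063905 = 2.863905.
D = (1/2)*log(2.863905) = 0.5261

0.5261


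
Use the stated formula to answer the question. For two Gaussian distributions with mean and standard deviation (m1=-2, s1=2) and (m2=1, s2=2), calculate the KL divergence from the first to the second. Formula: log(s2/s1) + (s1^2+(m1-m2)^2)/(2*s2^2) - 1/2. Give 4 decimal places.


KL divergence between normal distributions:
KL = log(s2/s1) + (s1^2 + (m1-m2)^2)/(2*s2^2) - 1/2.
log(2/2) = 0.0.
(2^2 + (-2-1)^2)/(2*2^2) = (4 + 9)/8 = 1.625.
KL = 0.0 + 1.625 - 0.5 = 1.1250

1.1250


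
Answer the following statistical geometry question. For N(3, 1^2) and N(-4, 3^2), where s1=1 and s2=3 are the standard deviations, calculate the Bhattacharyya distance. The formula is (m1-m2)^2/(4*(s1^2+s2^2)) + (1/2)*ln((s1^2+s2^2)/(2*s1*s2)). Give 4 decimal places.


Bhattacharyya distance between two Gaussians:
DB = (m1-m2)^2/(4*(s1^2+s2^2)) + (1/2)*ln((s1^2+s2^2)/(2*s1*s2)).
(m1-m2)^2 = (7)^2 = 49.
s1^2+s2^2 = 1 + 9 = 10.
term1 = 49/40 = 1.225.
term2 = 0.5*ln(10/6.0) = 0.255413.
DB = 1.225 + 0.255413 = 1.4804

1.4804


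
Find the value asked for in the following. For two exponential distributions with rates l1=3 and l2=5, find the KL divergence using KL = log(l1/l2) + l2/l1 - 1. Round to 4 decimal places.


KL divergence for exponential family:
KL = log(l1/l2) + l2/l1 - 1.
log(3/5) = -0.510826.
5/3 = 1.666667.
KL = -0.510826 + 1.666667 - 1 = 0.1558

0.1558


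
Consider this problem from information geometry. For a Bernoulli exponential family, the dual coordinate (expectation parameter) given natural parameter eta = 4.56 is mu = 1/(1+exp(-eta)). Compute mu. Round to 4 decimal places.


Dual coordinate (expectation parameter) for Bernoulli:
mu = 1/(1+exp(-eta)).
eta = 4.56.
exp(-eta) = exp(-4.56) = 0.010462.
mu = 1/(1+0.010462) = 0.9896

0.9896


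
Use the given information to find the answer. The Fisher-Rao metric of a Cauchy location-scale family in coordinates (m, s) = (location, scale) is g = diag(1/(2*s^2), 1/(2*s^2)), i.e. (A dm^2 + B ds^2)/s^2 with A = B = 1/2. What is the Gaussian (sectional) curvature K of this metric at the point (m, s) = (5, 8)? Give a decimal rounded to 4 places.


The metric has the form g = (A dm^2 + B ds^2)/s^2 with A = 1/2, B = 1/2.
Substitute u = sqrt(A/B)*m: g = B*(du^2 + ds^2)/s^2, i.e. B times the
Poincare upper half-plane metric, which has constant Gaussian curvature -1.
Scaling a 2D metric by a constant c divides the Gaussian curvature by c,
so K = -1/B = -1/(1/2) = -2.0000 everywhere (the point (m, s) = (5, 8) is irrelevant:
the curvature is constant).
The requested Gaussian curvature is K = -2.0000.

-2.0000


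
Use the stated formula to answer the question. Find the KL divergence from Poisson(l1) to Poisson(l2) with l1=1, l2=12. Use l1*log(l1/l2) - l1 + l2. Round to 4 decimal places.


KL divergence for Poisson:
KL = l1*log(l1/l2) - l1 + l2.
l1 = 1, l2 = 12.
log(1/12) = -2.484907.
l1*log(l1/l2) = 1 * -2.484907 = -2.484907.
KL = -2.484907 - 1 + 12 = 8.5151

8.5151


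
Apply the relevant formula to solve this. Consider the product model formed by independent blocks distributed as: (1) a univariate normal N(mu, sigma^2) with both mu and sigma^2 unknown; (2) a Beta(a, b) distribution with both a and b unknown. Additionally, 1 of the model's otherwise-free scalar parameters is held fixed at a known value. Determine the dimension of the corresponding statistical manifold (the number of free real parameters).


The dimension of a statistical manifold equals the number of free
(independent) real parameters of the model. For a product of independent
blocks the parameter counts add.
- normal (mu, sigma^2): 2.
- Beta (a, b): 2.
Total = 2 + 2 = 4.
1 parameter(s) fixed at known values: 4 - 1 = 3.
Dimension = 3

3


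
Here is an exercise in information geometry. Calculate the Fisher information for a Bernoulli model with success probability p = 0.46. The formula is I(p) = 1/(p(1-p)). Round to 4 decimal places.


For Bernoulli(p), Fisher information is I(p) = 1/(p*(1-p)).
p = 0.46, 1-p = 0.54.
p*(1-p) = 0.2484.
I(p) = 1/0.2484 = 4.0258

4.0258


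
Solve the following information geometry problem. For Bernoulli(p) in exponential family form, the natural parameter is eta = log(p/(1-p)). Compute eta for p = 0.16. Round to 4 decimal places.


Natural parameter for Bernoulli: eta = log(p/(1-p)).
p = 0.16, 1-p = 0.84.
p/(1-p) = 0.190476.
eta = log(0.190476) = -1.6582

-1.6582


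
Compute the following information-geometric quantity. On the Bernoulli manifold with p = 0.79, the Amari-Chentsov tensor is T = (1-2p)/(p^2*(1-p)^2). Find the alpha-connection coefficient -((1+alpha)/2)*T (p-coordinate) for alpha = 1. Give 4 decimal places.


Skewness (Amari-Chentsov) tensor: T = (1-2p)/(p^2*(1-p)^2).
p = 0.79, 1-2p = -0.58, p^2 = 0.6241, (1-p)^2 = 0.0441.
T = -0.58/(0.6241 * 0.0441) = -21.07343.
In the p-coordinate, Gamma^(alpha) = Gamma^(0) - (alpha/2)*T with Gamma^(0) = (1/2)*g'(p) = -T/2,
so Gamma^(alpha) = -((1+alpha)/2)*T.
alpha = 1, -(1+alpha)/2 = -1.0.
Gamma = -1.0 * -21.07343 = 21.0734

21.0734


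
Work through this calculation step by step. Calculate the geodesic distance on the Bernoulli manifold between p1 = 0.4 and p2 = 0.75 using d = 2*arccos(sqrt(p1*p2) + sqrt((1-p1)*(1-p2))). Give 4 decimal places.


Geodesic distance on Bernoulli manifold:
d(p1,p2) = 2*arccos(sqrt(p1*p2) + sqrt((1-p1)*(1-p2))).
sqrt(p1*p2) = sqrt(0.4*0.75) = 0.547723.
sqrt((1-p1)*(1-p2)) = sqrt(0.6*0.25) = 0.387298.
arg = 0.547723 + 0.387298 = 0.935021.
d = 2*arccos(0.935021) = 0.7250

0.7250


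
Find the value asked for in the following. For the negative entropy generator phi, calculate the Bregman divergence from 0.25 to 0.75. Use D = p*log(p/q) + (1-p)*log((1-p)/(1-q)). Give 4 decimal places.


Bregman divergence with negative entropy generator:
D = p*log(p/q) + (1-p)*log((1-p)/(1-q)).
p = 0.25, q = 0.75.
p*log(p/q) = 0.25*log(0.25/0.75) = -0.274653.
(1-p)*log((1-p)/(1-q)) = 0.75*log(0.75/0.25) = 0.823959.
D = -0.274653 + 0.823959 = 0.5493

0.5493


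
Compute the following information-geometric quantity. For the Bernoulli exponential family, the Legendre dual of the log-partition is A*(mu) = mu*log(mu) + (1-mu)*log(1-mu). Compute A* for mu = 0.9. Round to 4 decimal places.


Legendre transform for Bernoulli:
A*(mu) = mu*log(mu) + (1-mu)*log(1-mu).
mu = 0.9, 1-mu = 0.1.
mu*log(mu) = 0.9*log(0.9) = -0.094824.
(1-mu)*log(1-mu) = 0.1*log(0.1) = -0.230259.
A* = -0.094824 + -0.230259 = -0.3251

-0.3251


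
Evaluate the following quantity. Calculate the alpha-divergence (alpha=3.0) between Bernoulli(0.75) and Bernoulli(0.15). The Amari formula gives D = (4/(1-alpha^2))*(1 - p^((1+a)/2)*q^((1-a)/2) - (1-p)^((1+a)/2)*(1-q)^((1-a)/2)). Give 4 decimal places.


Amari alpha-divergence:
D = (4/(1-alpha^2))*(1 - p^((1+a)/2)*q^((1-a)/2) - (1-p)^((1+a)/2)*(1-q)^((1-a)/2)).
alpha = 3.0, p = 0.75, q = 0.15.
e1 = (1+alpha)/2 = 2.0, e2 = (1-alpha)/2 = -1.0.
t1 = p^e1 * q^e2 = 0.75^2.0 * 0.15^-1.0 = 3.75.
t2 = (1-p)^e1 * (1-q)^e2 = 0.25^2.0 * 0.85^-1.0 = 0.073529.
4/(1-alpha^2) = -0.5.
D = -0.5*(1 - 3.75 - 0.073529) = 1.4118

1.4118


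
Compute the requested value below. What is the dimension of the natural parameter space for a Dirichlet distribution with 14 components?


Exponential family dimension calculation:
Dirichlet with 14 components has 14 natural parameters.

14


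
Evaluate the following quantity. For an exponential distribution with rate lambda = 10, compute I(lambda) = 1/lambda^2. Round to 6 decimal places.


Fisher information for exponential: I(lambda) = 1/lambda^2.
lambda = 10, lambda^2 = 100.
I = 1/100 = 0.010000

0.010000


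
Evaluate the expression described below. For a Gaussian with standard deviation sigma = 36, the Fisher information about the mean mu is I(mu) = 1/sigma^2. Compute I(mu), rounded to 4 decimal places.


The Fisher information for the mean of a normal distribution is I(mu) = 1/sigma^2.
sigma = 36, so sigma^2 = 1296.
I(mu) = 1/1296 = 0.0008

0.0008


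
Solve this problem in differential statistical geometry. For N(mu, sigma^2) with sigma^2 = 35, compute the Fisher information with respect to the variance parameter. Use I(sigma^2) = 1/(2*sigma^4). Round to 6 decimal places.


Fisher information for variance: I(sigma^2) = 1/(2*sigma^4).
sigma^2 = 35, so sigma^4 = 1225.
I = 1/(2*1225) = 1/2450 = 0.000408

0.000408


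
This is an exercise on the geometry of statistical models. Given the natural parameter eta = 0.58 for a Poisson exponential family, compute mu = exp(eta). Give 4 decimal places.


Expectation parameter for Poisson exponential family:
mu = exp(eta).
eta = 0.58.
mu = exp(0.58) = 1.7860

1.7860


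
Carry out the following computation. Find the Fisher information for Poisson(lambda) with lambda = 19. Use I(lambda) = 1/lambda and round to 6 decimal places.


Fisher information for Poisson: I(lambda) = 1/lambda.
lambda = 19.
I(lambda) = 1/19 = 0.052632

0.052632


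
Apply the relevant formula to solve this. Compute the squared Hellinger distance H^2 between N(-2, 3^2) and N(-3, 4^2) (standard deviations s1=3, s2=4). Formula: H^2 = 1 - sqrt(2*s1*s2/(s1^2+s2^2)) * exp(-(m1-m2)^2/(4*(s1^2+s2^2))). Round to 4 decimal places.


Squared Hellinger distance for Gaussians:
H^2 = 1 - sqrt(2*s1*s2/(s1^2+s2^2)) * exp(-(m1-m2)^2/(4*(s1^2+s2^2))).
s1^2 = 9, s2^2 = 16, s1^2+s2^2 = 25.
sqrt(2*3*4/(25)) = 0.979796.
(m1-m2)^2 = (1)^2 = 1.
exp(-1/(4*25)) = exp(-0.01) = 0.99005.
H^2 = 1 - 0.979796*0.99005 = 0.0300

0.0300


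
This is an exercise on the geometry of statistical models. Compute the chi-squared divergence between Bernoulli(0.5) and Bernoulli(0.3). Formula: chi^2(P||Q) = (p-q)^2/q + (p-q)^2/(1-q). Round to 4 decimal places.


Chi-squared divergence between Bernoulli distributions:
chi^2 = (p-q)^2/q + (p-q)^2/(1-q).
p = 0.5, q = 0.3, p-q = 0.2.
(p-q)^2 = 0.04.
term1 = 0.04/0.3 = 0.133333.
term2 = 0.04/0.7 = 0.057143.
chi^2 = 0.133333 + 0.057143 = 0.1905

0.1905


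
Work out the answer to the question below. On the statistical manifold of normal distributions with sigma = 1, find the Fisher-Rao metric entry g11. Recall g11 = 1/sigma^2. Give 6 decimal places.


For the 2-parameter normal family, the Fisher metric has:
  g11 = 1/sigma^2, g22 = 2/sigma^2.
sigma = 1, sigma^2 = 1.
g11 = 1.000000

1.000000


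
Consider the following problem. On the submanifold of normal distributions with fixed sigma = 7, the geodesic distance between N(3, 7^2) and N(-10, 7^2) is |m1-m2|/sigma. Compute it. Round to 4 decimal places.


On the fixed-variance normal subfamily, geodesic distance = |m1-m2|/sigma.
|3 - -10| = 13.
sigma = 7.
d = 13/7 = 1.8571

1.8571


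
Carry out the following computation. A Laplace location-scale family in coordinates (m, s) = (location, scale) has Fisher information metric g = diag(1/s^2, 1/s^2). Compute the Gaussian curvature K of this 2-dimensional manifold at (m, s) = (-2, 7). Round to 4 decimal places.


The metric has the form g = (A dm^2 + B ds^2)/s^2 with A = 1, B = 1.
Substitute u = sqrt(A/B)*m: g = B*(du^2 + ds^2)/s^2, i.e. B times the
Poincare upper half-plane metric, which has constant Gaussian curvature -1.
Scaling a 2D metric by a constant c divides the Gaussian curvature by c,
so K = -1/B = -1/(1) = -1.0000 everywhere (the point (m, s) = (-2, 7) is irrelevant:
the curvature is constant).
The requested Gaussian curvature is K = -1.0000.

-1.0000


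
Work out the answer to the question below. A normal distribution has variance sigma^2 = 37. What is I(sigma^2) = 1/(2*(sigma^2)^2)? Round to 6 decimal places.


Fisher information for variance: I(sigma^2) = 1/(2*sigma^4).
sigma^2 = 37, so sigma^4 = 1369.
I = 1/(2*1369) = 1/2738 = 0.000365

0.000365


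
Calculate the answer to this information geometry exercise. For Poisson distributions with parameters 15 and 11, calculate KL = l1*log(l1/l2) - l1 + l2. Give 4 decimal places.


KL divergence for Poisson:
KL = l1*log(l1/l2) - l1 + l2.
l1 = 15, l2 = 11.
log(15/11) = 0.310155.
l1*log(l1/l2) = 15 * 0.310155 = 4.652324.
KL = 4.652324 - 15 + 11 = 0.6523

0.6523


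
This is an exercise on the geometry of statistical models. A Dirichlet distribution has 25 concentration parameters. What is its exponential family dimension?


Exponential family dimension calculation:
Dirichlet with 25 components has 25 natural parameters.

25


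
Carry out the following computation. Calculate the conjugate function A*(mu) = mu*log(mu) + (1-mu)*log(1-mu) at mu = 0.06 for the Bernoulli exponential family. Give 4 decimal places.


Legendre transform for Bernoulli:
A*(mu) = mu*log(mu) + (1-mu)*log(1-mu).
mu = 0.06, 1-mu = 0.94.
mu*log(mu) = 0.06*log(0.06) = -0.168805.
(1-mu)*log(1-mu) = 0.94*log(0.94) = -0.058163.
A* = -0.168805 + -0.058163 = -0.2270

-0.2270


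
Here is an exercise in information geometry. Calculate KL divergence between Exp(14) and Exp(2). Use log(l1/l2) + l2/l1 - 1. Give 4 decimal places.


KL divergence for exponential family:
KL = log(l1/l2) + l2/l1 - 1.
log(14/2) = 1.94591.
2/14 = 0.142857.
KL = 1.94591 + 0.142857 - 1 = 1.0888

1.0888


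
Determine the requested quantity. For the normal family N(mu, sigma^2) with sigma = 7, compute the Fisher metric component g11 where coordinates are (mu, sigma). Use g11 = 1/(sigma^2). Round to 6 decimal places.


For the 2-parameter normal family, the Fisher metric has:
  g11 = 1/sigma^2, g22 = 2/sigma^2.
sigma = 7, sigma^2 = 49.
g11 = 0.020408

0.020408
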